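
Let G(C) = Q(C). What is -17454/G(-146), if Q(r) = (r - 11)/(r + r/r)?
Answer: -2530830/157 ≈ -16120.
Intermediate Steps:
Q(r) = (-11 + r)/(1 + r) (Q(r) = (-11 + r)/(r + 1) = (-11 + r)/(1 + r))
G(C) = (-11 + C)/(1 + C)
-17454/G(-146) = -17454*(1 - 146)/(-11 - 146) = -17454/(-157/(-145)) = -17454/((-1/145*(-157))) = -17454/157/145 = -17454*145/157 = -2530830/157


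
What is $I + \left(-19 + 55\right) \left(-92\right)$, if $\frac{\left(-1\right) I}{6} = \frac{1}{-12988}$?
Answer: $- \frac{21508125}{6494} \approx -3312.0$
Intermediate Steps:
$I = \frac{3}{6494}$ ($I = - \frac{6}{-12988} = \left(-6\right) \left(- \frac{1}{12988}\right) = \frac{3}{6494} \approx 0.00046196$)
$I + \left(-19 + 55\right) \left(-92\right) = \frac{3}{6494} + \left(-19 + 55\right) \left(-92\right) = \frac{3}{6494} + 36 \left(-92\right) = \frac{3}{6494} - 3312 = - \frac{21508125}{6494}$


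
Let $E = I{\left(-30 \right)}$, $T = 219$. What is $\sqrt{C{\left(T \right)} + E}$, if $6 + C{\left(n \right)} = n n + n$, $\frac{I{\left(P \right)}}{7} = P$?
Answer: $2 \sqrt{11991} \approx 219.01$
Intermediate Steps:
$I{\left(P \right)} = 7 P$
$C{\left(n \right)} = -6 + n + n^{2}$ ($C{\left(n \right)} = -6 + \left(n n + n\right) = -6 + \left(n^{2} + n\right) = -6 + \left(n + n^{2}\right) = -6 + n + n^{2}$)
$E = -210$ ($E = 7 \left(-30\right) = -210$)
$\sqrt{C{\left(T \right)} + E} = \sqrt{\left(-6 + 219 + 219^{2}\right) - 210} = \sqrt{\left(-6 + 219 + 47961\right) - 210} = \sqrt{48174 - 210} = \sqrt{47964} = 2 \sqrt{11991}$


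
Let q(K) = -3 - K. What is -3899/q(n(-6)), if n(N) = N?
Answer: -3899/3 ≈ -1299.7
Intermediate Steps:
-3899/q(n(-6)) = -3899/(-3 - 1*(-6)) = -3899/(-3 + 6) = -3899/3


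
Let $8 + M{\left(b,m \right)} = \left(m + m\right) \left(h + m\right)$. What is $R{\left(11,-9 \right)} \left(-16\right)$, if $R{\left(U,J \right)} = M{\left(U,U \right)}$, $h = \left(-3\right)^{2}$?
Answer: $-6912$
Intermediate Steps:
$h = 9$
$M{\left(b,m \right)} = -8 + 2 m \left(9 + m\right)$ ($M{\left(b,m \right)} = -8 + \left(m + m\right) \left(9 + m\right) = -8 + 2 m \left(9 + m\right)$)
$R{\left(U,J \right)} = -8 + 2 U^{2} + 18 U$
$R{\left(11,-9 \right)} \left(-16\right) = \left(-8 + 2 \cdot 11^{2} + 18 \cdot 11\right) \left(-16\right) = \left(-8 + 2 \cdot 121 + 198\right) \left(-16\right) = \left(-8 + 242 + 198\right) \left(-16\right) = 432 \left(-16\right) = -6912$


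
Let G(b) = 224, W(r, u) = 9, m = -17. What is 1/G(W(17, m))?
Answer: 1/224 ≈ 0.0044643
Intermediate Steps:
1/G(W(17, m)) = 1/224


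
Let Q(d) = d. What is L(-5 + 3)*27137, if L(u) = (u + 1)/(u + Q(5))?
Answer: -27137/3 ≈ -9045.7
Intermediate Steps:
L(u) = (1 + u)/(5 + u) (L(u) = (u + 1)/(u + 5) = (1 + u)/(5 + u))
L(-5 + 3)*27137 = ((1 + (-5 + 3))/(5 + (-5 + 3)))*27137 = ((1 - 2)/(5 - 2))*27137 = (-1/3)*27137 = ((⅓)*(-1))*27137 = -⅓*27137 = -27137/3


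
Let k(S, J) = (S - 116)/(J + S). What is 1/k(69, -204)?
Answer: 135/47 ≈ 2.8723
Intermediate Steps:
k(S, J) = (-116 + S)/(J + S)
1/k(69, -204) = 1/((-116 + 69)/(-204 + 69)) = 1/(-47/(-135)) = 1/(-1/135*(-47)) = 1/(47/135) = 135/47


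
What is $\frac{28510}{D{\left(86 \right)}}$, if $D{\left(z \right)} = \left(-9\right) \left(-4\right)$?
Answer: $\frac{14255}{18} \approx 791.94$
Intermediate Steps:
$D{\left(z \right)} = 36$
$\frac{28510}{D{\left(86 \right)}} = \frac{28510}{36} = 28510 \cdot \frac{1}{36} = \frac{14255}{18}$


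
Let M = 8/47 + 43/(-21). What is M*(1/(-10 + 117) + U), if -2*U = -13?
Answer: -368747/30174 ≈ -12.221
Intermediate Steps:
U = 13/2 (U = -½*(-13) = 13/2 ≈ 6.5000)
M = -1853/987 (M = 8*(1/47) + 43*(-1/21) = 8/47 - 43/21 = -1853/987 ≈ -1.8774)
M*(1/(-10 + 117) + U) = -1853*(1/(-10 + 117) + 13/2)/987 = -1853*(1/107 + 13/2)/987 = -1853/987*1393/214 = -368747/30174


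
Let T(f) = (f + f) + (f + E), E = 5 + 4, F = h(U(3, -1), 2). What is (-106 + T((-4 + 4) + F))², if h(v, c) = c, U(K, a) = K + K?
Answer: 8281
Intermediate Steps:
U(K, a) = 2*K
F = 2
E = 9
T(f) = 9 + 3*f (T(f) = (f + f) + (f + 9) = 2*f + (9 + f) = 9 + 3*f)
(-106 + T((-4 + 4) + F))² = (-106 + (9 + 3*((-4 + 4) + 2)))² = (-106 + (9 + 3*(0 + 2)))² = (-106 + (9 + 3*2))² = (-106 + (9 + 6))² = (-106 + 15)² = (-91)² = 8281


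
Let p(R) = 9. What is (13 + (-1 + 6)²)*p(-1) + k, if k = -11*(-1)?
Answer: 353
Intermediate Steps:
k = 11
(13 + (-1 + 6)²)*p(-1) + k = (13 + (-1 + 6)²)*9 + 11 = (13 + 5²)*9 + 11 = (13 + 25)*9 + 11 = 38*9 + 11 = 342 + 11 = 353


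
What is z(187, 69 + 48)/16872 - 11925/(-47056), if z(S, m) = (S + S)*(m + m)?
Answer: 179972979/33080368 ≈ 5.4405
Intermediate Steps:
z(S, m) = 4*S*m (z(S, m) = (2*S)*(2*m) = 4*S*m)
z(187, 69 + 48)/16872 - 11925/(-47056) = (4*187*(69 + 48))/16872 - 11925/(-47056) = (4*187*117)*(1/16872) - 11925*(-1/47056) = 87516*(1/16872) + 11925/47056 = 7293/1406 + 11925/47056 = 179972979/33080368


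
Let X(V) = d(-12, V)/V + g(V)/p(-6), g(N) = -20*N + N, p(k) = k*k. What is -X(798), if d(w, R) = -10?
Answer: 336101/798 ≈ 421.18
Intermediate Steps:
p(k) = k²
g(N) = -19*N
X(V) = -10/V - 19*V/36 (X(V) = -10/V + (-19*V)/((-6)²) = -10/V - 19*V/36)
-X(798) = -(-10/798 - 19/36*798) = -(-10*1/798 - 2527/6) = -(-5/399 - 2527/6) = -1*(-336101/798) = 336101/798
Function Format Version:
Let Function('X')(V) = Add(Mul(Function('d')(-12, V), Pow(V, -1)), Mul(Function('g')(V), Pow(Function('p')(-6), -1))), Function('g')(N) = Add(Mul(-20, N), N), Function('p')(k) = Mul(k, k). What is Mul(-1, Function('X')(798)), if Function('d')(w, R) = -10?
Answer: Rational(336101, 798) ≈ 421.18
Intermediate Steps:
Function('p')(k) = Pow(k, 2)
Function('g')(N) = Mul(-19, N)
Function('X')(V) = Add(Mul(-10, Pow(V, -1)), Mul(Rational(-19, 36), V)) (Function('X')(V) = Add(Mul(-10, Pow(V, -1)), Mul(Mul(-19, V), Pow(Pow(-6, 2), -1))) = Add(Mul(-10, Pow(V, -1)), Mul(Mul(-19, V), Pow(36, -1))) = Add(Mul(-10, Pow(V, -1)), Mul(Mul(-19, V), Rational(1, 36))) = Add(Mul(-10, Pow(V, -1)), Mul(Rational(-19, 36), V)))
Mul(-1, Function('X')(798)) = Mul(-1, Add(Mul(-10, Pow(798, -1)), Mul(Rational(-19, 36), 798))) = Mul(-1, Add(Mul(-10, Rational(1, 798)), Rational(-2527, 6))) = Mul(-1, Add(Rational(-5, 399), Rational(-2527, 6))) = Mul(-1, Rational(-336101, 798)) = Rational(336101, 798)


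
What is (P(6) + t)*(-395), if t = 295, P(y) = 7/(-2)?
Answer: -230285/2 ≈ -1.1514e+5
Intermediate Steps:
P(y) = -7/2 (P(y) = 7*(-½) = -7/2)
(P(6) + t)*(-395) = (-7/2 + 295)*(-395) = (583/2)*(-395) = -230285/2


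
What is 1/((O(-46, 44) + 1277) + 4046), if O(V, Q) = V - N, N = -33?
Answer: 1/5310 ≈ 0.00018832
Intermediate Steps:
O(V, Q) = 33 + V (O(V, Q) = V - 1*(-33) = V + 33 = 33 + V)
1/((O(-46, 44) + 1277) + 4046) = 1/(((33 - 46) + 1277) + 4046) = 1/((-13 + 1277) + 4046) = 1/(1264 + 4046) = 1/5310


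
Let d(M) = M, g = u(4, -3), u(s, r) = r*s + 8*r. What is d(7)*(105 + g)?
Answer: 483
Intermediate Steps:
u(s, r) = 8*r + r*s
g = -36 (g = -3*(8 + 4) = -3*12 = -36)
d(7)*(105 + g) = 7*(105 - 36) = 7*69 = 483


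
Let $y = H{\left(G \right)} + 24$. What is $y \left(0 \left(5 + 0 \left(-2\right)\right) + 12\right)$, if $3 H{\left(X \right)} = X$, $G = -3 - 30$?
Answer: $156$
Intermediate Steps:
$G = -33$ ($G = -3 - 30 = -33$)
$H{\left(X \right)} = \frac{X}{3}$
$y = 13$ ($y = \frac{1}{3} \left(-33\right) + 24 = -11 + 24 = 13$)
$y \left(0 \left(5 + 0 \left(-2\right)\right) + 12\right) = 13 \left(0 \left(5 + 0 \left(-2\right)\right) + 12\right) = 13 \left(0 \left(5 + 0\right) + 12\right) = 13 \left(0 \cdot 5 + 12\right) = 13 \left(0 + 12\right) = 13 \cdot 12 = 156$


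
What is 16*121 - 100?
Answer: 1836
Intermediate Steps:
16*121 - 100 = 1936 - 100 = 1836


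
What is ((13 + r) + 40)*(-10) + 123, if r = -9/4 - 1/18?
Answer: -6911/18 ≈ -383.94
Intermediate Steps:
r = -83/36 (r = -9*¼ - 1*1/18 = -9/4 - 1/18 = -83/36 ≈ -2.3056)
((13 + r) + 40)*(-10) + 123 = ((13 - 83/36) + 40)*(-10) + 123 = (385/36 + 40)*(-10) + 123 = (1825/36)*(-10) + 123 = -9125/18 + 123 = -6911/18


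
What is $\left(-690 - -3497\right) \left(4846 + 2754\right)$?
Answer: $21333200$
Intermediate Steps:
$\left(-690 - -3497\right) \left(4846 + 2754\right) = \left(-690 + 3497\right) 7600 = 2807 \cdot 7600 = 21333200$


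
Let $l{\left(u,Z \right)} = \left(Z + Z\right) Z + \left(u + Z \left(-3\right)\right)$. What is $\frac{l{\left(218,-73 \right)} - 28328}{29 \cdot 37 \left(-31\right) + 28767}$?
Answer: $\frac{17233}{4496} \approx 3.833$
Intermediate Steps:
$l{\left(u,Z \right)} = u - 3 Z + 2 Z^{2}$ ($l{\left(u,Z \right)} = 2 Z Z - \left(- u + 3 Z\right) = 2 Z^{2} - \left(- u + 3 Z\right) = u - 3 Z + 2 Z^{2}$)
$\frac{l{\left(218,-73 \right)} - 28328}{29 \cdot 37 \left(-31\right) + 28767} = \frac{\left(218 - -219 + 2 \left(-73\right)^{2}\right) - 28328}{29 \cdot 37 \left(-31\right) + 28767} = \frac{\left(218 + 219 + 2 \cdot 5329\right) - 28328}{1073 \left(-31\right) + 28767} = \frac{\left(218 + 219 + 10658\right) - 28328}{-33263 + 28767} = \frac{11095 - 28328}{-4496} = \left(-17233\right) \left(- \frac{1}{4496}\right) = \frac{17233}{4496}$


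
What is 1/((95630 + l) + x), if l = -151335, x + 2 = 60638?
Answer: 1/4931 ≈ 0.00020280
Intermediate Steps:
x = 60636 (x = -2 + 60638 = 60636)
1/((95630 + l) + x) = 1/((95630 - 151335) + 60636) = 1/(-55705 + 60636) = 1/4931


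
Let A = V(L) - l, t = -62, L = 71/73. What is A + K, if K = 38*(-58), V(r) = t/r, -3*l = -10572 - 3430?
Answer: -1477172/213 ≈ -6935.1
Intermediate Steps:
L = 71/73 (L = 71*(1/73) = 71/73 ≈ 0.97260)
l = 14002/3 (l = -(-10572 - 3430)/3 = -1/3*(-14002) = 14002/3 ≈ 4667.3)
V(r) = -62/r
A = -1007720/213 (A = -62/71/73 - 1*14002/3 = -62*73/71 - 14002/3 = -4526/71 - 14002/3 = -1007720/213 ≈ -4731.1)
K = -2204
A + K = -1007720/213 - 2204 = -1477172/213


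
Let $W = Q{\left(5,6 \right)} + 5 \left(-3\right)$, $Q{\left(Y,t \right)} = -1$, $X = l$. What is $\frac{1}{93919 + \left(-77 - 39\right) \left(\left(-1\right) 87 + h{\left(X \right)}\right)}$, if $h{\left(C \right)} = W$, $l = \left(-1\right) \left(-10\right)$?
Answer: $\frac{1}{105867} \approx 9.4458 \cdot 10^{-6}$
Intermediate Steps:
$l = 10$
$X = 10$
$W = -16$ ($W = -1 + 5 \left(-3\right) = -1 - 15 = -16$)
$h{\left(C \right)} = -16$
$\frac{1}{93919 + \left(-77 - 39\right) \left(\left(-1\right) 87 + h{\left(X \right)}\right)} = \frac{1}{93919 + \left(-77 - 39\right) \left(\left(-1\right) 87 - 16\right)} = \frac{1}{93919 - 116 \left(-87 - 16\right)} = \frac{1}{93919 - -11948} = \frac{1}{93919 + 11948} = \frac{1}{105867}$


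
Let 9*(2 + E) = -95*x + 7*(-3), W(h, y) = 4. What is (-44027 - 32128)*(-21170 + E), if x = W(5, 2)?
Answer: 4847240365/3 ≈ 1.6157e+9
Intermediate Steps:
x = 4
E = -419/9 (E = -2 + (-95*4 + 7*(-3))/9 = -2 + (-380 - 21)/9 = -2 + (⅑)*(-401) = -2 - 401/9 = -419/9 ≈ -46.556)
(-44027 - 32128)*(-21170 + E) = (-44027 - 32128)*(-21170 - 419/9) = -76155*(-190949/9) = 4847240365/3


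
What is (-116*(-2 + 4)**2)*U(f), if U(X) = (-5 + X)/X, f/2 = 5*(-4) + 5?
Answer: -1624/3 ≈ -541.33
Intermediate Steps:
f = -30 (f = 2*(5*(-4) + 5) = 2*(-20 + 5) = 2*(-15) = -30)
U(X) = (-5 + X)/X
(-116*(-2 + 4)**2)*U(f) = (-116*(-2 + 4)**2)*((-5 - 30)/(-30)) = (-116*2**2)*(-1/30*(-35)) = -116*4*(7/6) = -464*7/6 = -1624/3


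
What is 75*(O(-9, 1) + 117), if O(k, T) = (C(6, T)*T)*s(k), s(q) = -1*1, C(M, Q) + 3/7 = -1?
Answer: 62175/7 ≈ 8882.1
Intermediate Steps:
C(M, Q) = -10/7 (C(M, Q) = -3/7 - 1 = -10/7)
s(q) = -1
O(k, T) = 10*T/7 (O(k, T) = -10*T/7*(-1) = 10*T/7)
75*(O(-9, 1) + 117) = 75*((10/7)*1 + 117) = 75*(10/7 + 117) = 75*(829/7) = 62175/7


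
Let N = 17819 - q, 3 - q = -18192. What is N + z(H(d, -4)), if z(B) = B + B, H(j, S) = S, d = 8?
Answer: -384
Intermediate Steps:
q = 18195 (q = 3 - 1*(-18192) = 3 + 18192 = 18195)
z(B) = 2*B
N = -376 (N = 17819 - 1*18195 = 17819 - 18195 = -376)
N + z(H(d, -4)) = -376 + 2*(-4) = -376 - 8 = -384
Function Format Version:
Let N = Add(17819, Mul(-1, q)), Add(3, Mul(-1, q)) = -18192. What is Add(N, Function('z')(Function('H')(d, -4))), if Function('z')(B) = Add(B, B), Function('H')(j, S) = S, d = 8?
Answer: -384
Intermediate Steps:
q = 18195 (q = Add(3, Mul(-1, -18192)) = Add(3, 18192) = 18195)
Function('z')(B) = Mul(2, B)
N = -376 (N = Add(17819, Mul(-1, 18195)) = Add(17819, -18195) = -376)
Add(N, Function('z')(Function('H')(d, -4))) = Add(-376, Mul(2, -4)) = Add(-376, -8) = -384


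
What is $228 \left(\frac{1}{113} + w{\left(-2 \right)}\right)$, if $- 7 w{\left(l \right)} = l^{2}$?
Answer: $- \frac{101460}{791} \approx -128.27$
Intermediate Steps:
$w{\left(l \right)} = - \frac{l^{2}}{7}$
$228 \left(\frac{1}{113} + w{\left(-2 \right)}\right) = 228 \left(\frac{1}{113} - \frac{\left(-2\right)^{2}}{7}\right) = 228 \left(\frac{1}{113} - \frac{4}{7}\right) = 228 \left(- \frac{445}{791}\right) = - \frac{101460}{791}$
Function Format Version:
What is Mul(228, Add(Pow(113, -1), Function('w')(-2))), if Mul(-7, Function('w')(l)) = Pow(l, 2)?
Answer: Rational(-101460, 791) ≈ -128.27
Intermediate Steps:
Function('w')(l) = Mul(Rational(-1, 7), Pow(l, 2))
Mul(228, Add(Pow(113, -1), Function('w')(-2))) = Mul(228, Add(Pow(113, -1), Mul(Rational(-1, 7), Pow(-2, 2)))) = Mul(228, Add(Rational(1, 113), Mul(Rational(-1, 7), 4))) = Mul(228, Add(Rational(1, 113), Rational(-4, 7))) = Mul(228, Rational(-445, 791)) = Rational(-101460, 791)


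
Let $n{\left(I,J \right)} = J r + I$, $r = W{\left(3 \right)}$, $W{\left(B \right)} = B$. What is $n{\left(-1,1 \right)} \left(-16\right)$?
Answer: $-32$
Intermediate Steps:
$r = 3$
$n{\left(I,J \right)} = I + 3 J$ ($n{\left(I,J \right)} = J 3 + I = 3 J + I = I + 3 J$)
$n{\left(-1,1 \right)} \left(-16\right) = \left(-1 + 3 \cdot 1\right) \left(-16\right) = \left(-1 + 3\right) \left(-16\right) = 2 \left(-16\right) = -32$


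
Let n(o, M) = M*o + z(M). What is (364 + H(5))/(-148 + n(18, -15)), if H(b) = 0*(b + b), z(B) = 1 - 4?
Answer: -364/421 ≈ -0.86461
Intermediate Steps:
z(B) = -3
H(b) = 0 (H(b) = 0*(2*b) = 0)
n(o, M) = -3 + M*o (n(o, M) = M*o - 3 = -3 + M*o)
(364 + H(5))/(-148 + n(18, -15)) = (364 + 0)/(-148 + (-3 - 15*18)) = 364/(-148 + (-3 - 270)) = 364/(-148 - 273) = 364/(-421) = 364*(-1/421) = -364/421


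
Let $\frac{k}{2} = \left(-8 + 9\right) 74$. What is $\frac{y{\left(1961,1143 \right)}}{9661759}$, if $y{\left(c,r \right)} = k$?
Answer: $\frac{148}{9661759} \approx 1.5318 \cdot 10^{-5}$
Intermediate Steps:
$k = 148$ ($k = 2 \left(-8 + 9\right) 74 = 2 \cdot 1 \cdot 74 = 2 \cdot 74 = 148$)
$y{\left(c,r \right)} = 148$
$\frac{y{\left(1961,1143 \right)}}{9661759} = \frac{148}{9661759}$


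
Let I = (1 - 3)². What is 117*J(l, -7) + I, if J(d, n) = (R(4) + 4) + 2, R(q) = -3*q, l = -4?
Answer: -698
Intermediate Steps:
J(d, n) = -6 (J(d, n) = (-3*4 + 4) + 2 = (-12 + 4) + 2 = -8 + 2 = -6)
I = 4 (I = (-2)² = 4)
117*J(l, -7) + I = 117*(-6) + 4 = -702 + 4 = -698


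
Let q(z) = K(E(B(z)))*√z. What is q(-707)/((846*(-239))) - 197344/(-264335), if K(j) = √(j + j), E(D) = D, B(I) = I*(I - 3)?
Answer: 197344/264335 - 707*I*√355/101097 ≈ 0.74657 - 0.13176*I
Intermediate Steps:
B(I) = I*(-3 + I)
K(j) = √2*√j (K(j) = √(2*j) = √2*√j)
q(z) = √2*√z*√(z*(-3 + z)) (q(z) = (√2*√(z*(-3 + z)))*√z = √2*√z*√(z*(-3 + z)))
q(-707)/((846*(-239))) - 197344/(-264335) = (√2*√(-707)*√(-707*(-3 - 707)))/((846*(-239))) - 197344/(-264335) = (√2*(I*√707)*√(-707*(-710)))/(-202194) - 197344*(-1/264335) = (√2*(I*√707)*√501970)*(-1/202194) + 197344/264335 = (1414*I*√355)*(-1/202194) + 197344/264335 = -707*I*√355/101097 + 197344/264335 = 197344/264335 - 707*I*√355/101097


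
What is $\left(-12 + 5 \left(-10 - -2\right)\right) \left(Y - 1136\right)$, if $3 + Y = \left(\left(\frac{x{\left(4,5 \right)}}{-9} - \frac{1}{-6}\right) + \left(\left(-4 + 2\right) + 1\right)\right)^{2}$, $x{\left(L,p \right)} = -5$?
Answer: $\frac{4797143}{81} \approx 59224.0$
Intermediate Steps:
$Y = - \frac{947}{324}$ ($Y = -3 + \left(\left(- \frac{5}{-9} - \frac{1}{-6}\right) + \left(\left(-4 + 2\right) + 1\right)\right)^{2} = -3 + \left(\left(\left(-5\right) \left(- \frac{1}{9}\right) - - \frac{1}{6}\right) + \left(-2 + 1\right)\right)^{2} = -3 + \left(\left(\frac{5}{9} + \frac{1}{6}\right) - 1\right)^{2} = -3 + \left(\frac{13}{18} - 1\right)^{2} = -3 + \left(- \frac{5}{18}\right)^{2} = -3 + \frac{25}{324} = - \frac{947}{324} \approx -2.9228$)
$\left(-12 + 5 \left(-10 - -2\right)\right) \left(Y - 1136\right) = \left(-12 + 5 \left(-10 - -2\right)\right) \left(- \frac{947}{324} - 1136\right) = \left(-12 + 5 \left(-10 + 2\right)\right) \left(- \frac{369011}{324}\right) = \left(-12 + 5 \left(-8\right)\right) \left(- \frac{369011}{324}\right) = \left(-12 - 40\right) \left(- \frac{369011}{324}\right) = \left(-52\right) \left(- \frac{369011}{324}\right) = \frac{4797143}{81}$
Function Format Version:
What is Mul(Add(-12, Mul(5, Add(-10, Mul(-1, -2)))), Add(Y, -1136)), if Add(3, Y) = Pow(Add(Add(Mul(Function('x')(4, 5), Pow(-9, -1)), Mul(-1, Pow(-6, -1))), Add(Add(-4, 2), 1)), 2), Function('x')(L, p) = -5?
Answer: Rational(4797143, 81) ≈ 59224.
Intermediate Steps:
Y = Rational(-947, 324) (Y = Add(-3, Pow(Add(Add(Mul(-5, Pow(-9, -1)), Mul(-1, Pow(-6, -1))), Add(Add(-4, 2), 1)), 2)) = Add(-3, Pow(Add(Add(Mul(-5, Rational(-1, 9)), Mul(-1, Rational(-1, 6))), Add(-2, 1)), 2)) = Add(-3, Pow(Add(Add(Rational(5, 9), Rational(1, 6)), -1), 2)) = Add(-3, Pow(Add(Rational(13, 18), -1), 2)) = Add(-3, Pow(Rational(-5, 18), 2)) = Add(-3, Rational(25, 324)) = Rational(-947, 324) ≈ -2.9228)
Mul(Add(-12, Mul(5, Add(-10, Mul(-1, -2)))), Add(Y, -1136)) = Mul(Add(-12, Mul(5, Add(-10, Mul(-1, -2)))), Add(Rational(-947, 324), -1136)) = Mul(Add(-12, Mul(5, Add(-10, 2))), Rational(-369011, 324)) = Mul(Add(-12, Mul(5, -8)), Rational(-369011, 324)) = Mul(Add(-12, -40), Rational(-369011, 324)) = Mul(-52, Rational(-369011, 324)) = Rational(4797143, 81)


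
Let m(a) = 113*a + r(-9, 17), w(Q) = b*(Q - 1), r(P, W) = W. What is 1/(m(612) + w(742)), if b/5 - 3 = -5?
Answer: 1/61763 ≈ 1.6191e-5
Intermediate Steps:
b = -10 (b = 15 + 5*(-5) = 15 - 25 = -10)
w(Q) = 10 - 10*Q (w(Q) = -10*(Q - 1) = -10*(-1 + Q) = 10 - 10*Q)
m(a) = 17 + 113*a (m(a) = 113*a + 17 = 17 + 113*a)
1/(m(612) + w(742)) = 1/((17 + 113*612) + (10 - 10*742)) = 1/((17 + 69156) + (10 - 7420)) = 1/(69173 - 7410) = 1/61763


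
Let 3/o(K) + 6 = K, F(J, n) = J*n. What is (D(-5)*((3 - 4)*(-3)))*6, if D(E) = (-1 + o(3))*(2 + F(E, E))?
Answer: -972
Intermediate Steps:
o(K) = 3/(-6 + K)
D(E) = -4 - 2*E**2 (D(E) = (-1 + 3/(-6 + 3))*(2 + E*E) = (-1 + 3/(-3))*(2 + E**2) = (-1 + 3*(-1/3))*(2 + E**2) = (-1 - 1)*(2 + E**2) = -2*(2 + E**2) = -4 - 2*E**2)
(D(-5)*((3 - 4)*(-3)))*6 = ((-4 - 2*(-5)**2)*((3 - 4)*(-3)))*6 = ((-4 - 2*25)*(-1*(-3)))*6 = ((-4 - 50)*3)*6 = -54*3*6 = -162*6 = -972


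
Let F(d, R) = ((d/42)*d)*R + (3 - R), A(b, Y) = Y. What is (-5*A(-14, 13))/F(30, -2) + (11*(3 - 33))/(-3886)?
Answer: 185558/102979 ≈ 1.8019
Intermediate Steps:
F(d, R) = 3 - R + R*d**2/42 (F(d, R) = ((d*(1/42))*d)*R + (3 - R) = ((d/42)*d)*R + (3 - R) = (d**2/42)*R + (3 - R) = R*d**2/42 + (3 - R) = 3 - R + R*d**2/42)
(-5*A(-14, 13))/F(30, -2) + (11*(3 - 33))/(-3886) = (-5*13)/(3 - 1*(-2) + (1/42)*(-2)*30**2) + (11*(3 - 33))/(-3886) = -65/(3 + 2 + (1/42)*(-2)*900) + (11*(-30))*(-1/3886) = -65/(3 + 2 - 300/7) - 330*(-1/3886) = -65/(-265/7) + 165/1943 = -65*(-7/265) + 165/1943 = 91/53 + 165/1943 = 185558/102979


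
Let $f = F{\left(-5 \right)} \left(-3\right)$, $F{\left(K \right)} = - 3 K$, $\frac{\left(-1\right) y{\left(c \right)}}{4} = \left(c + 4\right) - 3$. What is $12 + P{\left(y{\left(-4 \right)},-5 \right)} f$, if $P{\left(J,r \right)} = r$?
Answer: $237$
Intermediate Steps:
$y{\left(c \right)} = -4 - 4 c$ ($y{\left(c \right)} = - 4 \left(\left(c + 4\right) - 3\right) = - 4 \left(\left(4 + c\right) - 3\right) = - 4 \left(1 + c\right) = -4 - 4 c$)
$f = -45$ ($f = \left(-3\right) \left(-5\right) \left(-3\right) = 15 \left(-3\right) = -45$)
$12 + P{\left(y{\left(-4 \right)},-5 \right)} f = 12 - -225 = 12 + 225 = 237$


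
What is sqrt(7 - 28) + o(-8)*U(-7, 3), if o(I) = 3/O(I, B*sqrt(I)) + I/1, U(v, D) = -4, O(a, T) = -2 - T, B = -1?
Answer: 34 + I*sqrt(21) + 2*I*sqrt(2) ≈ 34.0 + 7.411*I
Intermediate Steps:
o(I) = I + 3/(-2 + sqrt(I)) (o(I) = 3/(-2 - (-1)*sqrt(I)) + I/1 = 3/(-2 + sqrt(I)) + I*1 = 3/(-2 + sqrt(I)) + I = I + 3/(-2 + sqrt(I)))
sqrt(7 - 28) + o(-8)*U(-7, 3) = sqrt(7 - 28) + (-8 + 3/(-2 + sqrt(-8)))*(-4) = sqrt(-21) + (-8 + 3/(-2 + 2*I*sqrt(2)))*(-4) = I*sqrt(21) + (32 - 12/(-2 + 2*I*sqrt(2))) = 32 - 12/(-2 + 2*I*sqrt(2)) + I*sqrt(21)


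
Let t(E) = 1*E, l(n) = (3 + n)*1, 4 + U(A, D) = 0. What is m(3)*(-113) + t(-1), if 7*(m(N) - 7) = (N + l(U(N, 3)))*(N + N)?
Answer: -6900/7 ≈ -985.71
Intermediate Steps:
U(A, D) = -4 (U(A, D) = -4 + 0 = -4)
l(n) = 3 + n
t(E) = E
m(N) = 7 + 2*N*(-1 + N)/7 (m(N) = 7 + ((N + (3 - 4))*(N + N))/7 = 7 + ((N - 1)*(2*N))/7 = 7 + ((-1 + N)*(2*N))/7 = 7 + (2*N*(-1 + N))/7 = 7 + 2*N*(-1 + N)/7)
m(3)*(-113) + t(-1) = (7 - 2/7*3 + (2/7)*3²)*(-113) - 1 = (7 - 6/7 + (2/7)*9)*(-113) - 1 = (7 - 6/7 + 18/7)*(-113) - 1 = (61/7)*(-113) - 1 = -6893/7 - 1 = -6900/7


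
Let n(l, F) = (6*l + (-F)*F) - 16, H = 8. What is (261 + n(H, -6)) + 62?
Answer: 319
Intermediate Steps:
n(l, F) = -16 - F**2 + 6*l (n(l, F) = (6*l - F**2) - 16 = (-F**2 + 6*l) - 16 = -16 - F**2 + 6*l)
(261 + n(H, -6)) + 62 = (261 + (-16 - 1*(-6)**2 + 6*8)) + 62 = (261 + (-16 - 1*36 + 48)) + 62 = (261 + (-16 - 36 + 48)) + 62 = (261 - 4) + 62 = 257 + 62 = 319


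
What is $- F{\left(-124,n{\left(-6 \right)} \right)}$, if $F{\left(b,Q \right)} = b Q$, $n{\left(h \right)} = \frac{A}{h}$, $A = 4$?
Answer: $- \frac{248}{3} \approx -82.667$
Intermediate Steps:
$n{\left(h \right)} = \frac{4}{h}$
$F{\left(b,Q \right)} = Q b$
$- F{\left(-124,n{\left(-6 \right)} \right)} = - \frac{4}{-6} \left(-124\right) = - 4 \left(- \frac{1}{6}\right) \left(-124\right) = - \frac{\left(-2\right) \left(-124\right)}{3} = \left(-1\right) \frac{248}{3} = - \frac{248}{3}$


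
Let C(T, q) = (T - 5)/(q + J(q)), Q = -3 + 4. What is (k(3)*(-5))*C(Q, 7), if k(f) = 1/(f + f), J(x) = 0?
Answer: 10/21 ≈ 0.47619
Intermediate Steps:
Q = 1
C(T, q) = (-5 + T)/q (C(T, q) = (T - 5)/(q + 0) = (-5 + T)/q)
k(f) = 1/(2*f)
(k(3)*(-5))*C(Q, 7) = (((½)/3)*(-5))*((-5 + 1)/7) = (((½)*(⅓))*(-5))*((⅐)*(-4)) = ((⅙)*(-5))*(-4/7) = -⅚*(-4/7) = 10/21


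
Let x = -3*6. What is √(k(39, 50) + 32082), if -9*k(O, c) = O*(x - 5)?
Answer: √289635/3 ≈ 179.39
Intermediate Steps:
x = -18
k(O, c) = 23*O/9 (k(O, c) = -O*(-18 - 5)/9 = -O*(-23)/9 = -(-23)*O/9 = 23*O/9)
√(k(39, 50) + 32082) = √((23/9)*39 + 32082) = √(299/3 + 32082) = √(96545/3) = √289635/3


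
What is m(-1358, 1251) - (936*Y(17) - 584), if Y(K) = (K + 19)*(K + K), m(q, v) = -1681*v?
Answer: -3248011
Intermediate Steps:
Y(K) = 2*K*(19 + K) (Y(K) = (19 + K)*(2*K) = 2*K*(19 + K))
m(-1358, 1251) - (936*Y(17) - 584) = -1681*1251 - (936*(2*17*(19 + 17)) - 584) = -2102931 - (936*(2*17*36) - 584) = -2102931 - (936*1224 - 584) = -2102931 - (1145664 - 584) = -2102931 - 1*1145080 = -2102931 - 1145080 = -3248011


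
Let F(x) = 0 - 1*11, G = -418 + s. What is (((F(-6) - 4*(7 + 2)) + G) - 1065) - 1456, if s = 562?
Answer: -2424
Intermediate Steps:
G = 144 (G = -418 + 562 = 144)
F(x) = -11 (F(x) = 0 - 11 = -11)
(((F(-6) - 4*(7 + 2)) + G) - 1065) - 1456 = (((-11 - 4*(7 + 2)) + 144) - 1065) - 1456 = (((-11 - 4*9) + 144) - 1065) - 1456 = (((-11 - 36) + 144) - 1065) - 1456 = ((-47 + 144) - 1065) - 1456 = (97 - 1065) - 1456 = -968 - 1456 = -2424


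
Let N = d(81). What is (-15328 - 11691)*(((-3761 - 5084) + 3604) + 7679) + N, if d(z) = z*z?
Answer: -65865761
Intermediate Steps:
d(z) = z**2
N = 6561 (N = 81**2 = 6561)
(-15328 - 11691)*(((-3761 - 5084) + 3604) + 7679) + N = (-15328 - 11691)*(((-3761 - 5084) + 3604) + 7679) + 6561 = -27019*((-8845 + 3604) + 7679) + 6561 = -27019*(-5241 + 7679) + 6561 = -27019*2438 + 6561 = -65872322 + 6561 = -65865761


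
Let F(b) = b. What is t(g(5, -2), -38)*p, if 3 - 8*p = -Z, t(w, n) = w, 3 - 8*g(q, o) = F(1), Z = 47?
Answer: 25/16 ≈ 1.5625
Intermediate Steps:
g(q, o) = ¼ (g(q, o) = 3/8 - ⅛*1 = 3/8 - ⅛ = ¼)
p = 25/4 (p = 3/8 - (-1)*47/8 = 3/8 - ⅛*(-47) = 3/8 + 47/8 = 25/4 ≈ 6.2500)
t(g(5, -2), -38)*p = (¼)*(25/4) = 25/16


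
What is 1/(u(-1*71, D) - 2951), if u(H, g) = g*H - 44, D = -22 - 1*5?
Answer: -1/1078 ≈ -0.00092764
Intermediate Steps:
D = -27 (D = -22 - 5 = -27)
u(H, g) = -44 + H*g (u(H, g) = H*g - 44 = -44 + H*g)
1/(u(-1*71, D) - 2951) = 1/((-44 - 1*71*(-27)) - 2951) = 1/((-44 - 71*(-27)) - 2951) = 1/((-44 + 1917) - 2951) = 1/(1873 - 2951) = 1/(-1078) = -1/1078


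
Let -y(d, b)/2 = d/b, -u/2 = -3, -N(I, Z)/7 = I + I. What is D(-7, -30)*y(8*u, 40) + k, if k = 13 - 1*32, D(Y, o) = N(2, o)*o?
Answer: -2035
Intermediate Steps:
N(I, Z) = -14*I (N(I, Z) = -7*(I + I) = -14*I)
u = 6 (u = -2*(-3) = 6)
D(Y, o) = -28*o (D(Y, o) = (-14*2)*o = -28*o)
y(d, b) = -2*d/b
k = -19 (k = 13 - 32 = -19)
D(-7, -30)*y(8*u, 40) + k = (-28*(-30))*(-2*8*6/40) - 19 = 840*(-2*48*1/40) - 19 = 840*(-12/5) - 19 = -2016 - 19 = -2035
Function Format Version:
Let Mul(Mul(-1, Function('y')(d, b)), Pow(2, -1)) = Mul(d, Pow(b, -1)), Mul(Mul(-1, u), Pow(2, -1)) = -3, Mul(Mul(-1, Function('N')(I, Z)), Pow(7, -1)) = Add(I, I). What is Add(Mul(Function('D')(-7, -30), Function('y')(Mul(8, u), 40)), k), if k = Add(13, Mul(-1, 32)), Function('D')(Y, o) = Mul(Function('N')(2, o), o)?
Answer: -2035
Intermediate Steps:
Function('N')(I, Z) = Mul(-14, I) (Function('N')(I, Z) = Mul(-7, Add(I, I)) = Mul(-7, Mul(2, I)) = Mul(-14, I))
u = 6 (u = Mul(-2, -3) = 6)
Function('D')(Y, o) = Mul(-28, o) (Function('D')(Y, o) = Mul(Mul(-14, 2), o) = Mul(-28, o))
Function('y')(d, b) = Mul(-2, d, Pow(b, -1)) (Function('y')(d, b) = Mul(-2, Mul(d, Pow(b, -1))) = Mul(-2, d, Pow(b, -1)))
k = -19 (k = Add(13, -32) = -19)
Add(Mul(Function('D')(-7, -30), Function('y')(Mul(8, u), 40)), k) = Add(Mul(Mul(-28, -30), Mul(-2, Mul(8, 6), Pow(40, -1))), -19) = Add(Mul(840, Mul(-2, 48, Rational(1, 40))), -19) = Add(Mul(840, Rational(-12, 5)), -19) = Add(-2016, -19) = -2035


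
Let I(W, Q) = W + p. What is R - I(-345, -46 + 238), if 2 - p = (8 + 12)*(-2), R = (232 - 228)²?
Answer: 319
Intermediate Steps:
R = 16 (R = 4² = 16)
p = 42 (p = 2 - (8 + 12)*(-2) = 2 - 20*(-2) = 2 - 1*(-40) = 2 + 40 = 42)
I(W, Q) = 42 + W (I(W, Q) = W + 42 = 42 + W)
R - I(-345, -46 + 238) = 16 - (42 - 345) = 16 - 1*(-303) = 16 + 303 = 319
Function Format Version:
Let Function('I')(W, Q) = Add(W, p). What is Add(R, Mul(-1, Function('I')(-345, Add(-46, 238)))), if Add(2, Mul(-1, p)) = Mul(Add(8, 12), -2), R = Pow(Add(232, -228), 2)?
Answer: 319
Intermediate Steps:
R = 16 (R = Pow(4, 2) = 16)
p = 42 (p = Add(2, Mul(-1, Mul(Add(8, 12), -2))) = Add(2, Mul(-1, Mul(20, -2))) = Add(2, Mul(-1, -40)) = Add(2, 40) = 42)
Function('I')(W, Q) = Add(42, W) (Function('I')(W, Q) = Add(W, 42) = Add(42, W))
Add(R, Mul(-1, Function('I')(-345, Add(-46, 238)))) = Add(16, Mul(-1, Add(42, -345))) = Add(16, Mul(-1, -303)) = Add(16, 303) = 319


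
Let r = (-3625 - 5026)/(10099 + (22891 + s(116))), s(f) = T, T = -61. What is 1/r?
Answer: -32929/8651 ≈ -3.8064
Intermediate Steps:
s(f) = -61
r = -8651/32929 (r = (-3625 - 5026)/(10099 + (22891 - 61)) = -8651/(10099 + 22830) = -8651/32929 ≈ -0.26272)
1/r = 1/(-8651/32929) = -32929/8651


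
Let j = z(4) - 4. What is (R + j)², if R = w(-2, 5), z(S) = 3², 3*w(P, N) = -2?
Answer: 169/9 ≈ 18.778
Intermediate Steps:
w(P, N) = -⅔ (w(P, N) = (⅓)*(-2) = -⅔)
z(S) = 9
j = 5 (j = 9 - 4 = 5)
R = -⅔ ≈ -0.66667
(R + j)² = (-⅔ + 5)² = (13/3)² = 169/9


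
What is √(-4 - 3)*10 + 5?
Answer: 5 + 10*I*√7 ≈ 5.0 + 26.458*I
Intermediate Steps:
√(-4 - 3)*10 + 5 = √(-7)*10 + 5 = (I*√7)*10 + 5 = 10*I*√7 + 5 = 5 + 10*I*√7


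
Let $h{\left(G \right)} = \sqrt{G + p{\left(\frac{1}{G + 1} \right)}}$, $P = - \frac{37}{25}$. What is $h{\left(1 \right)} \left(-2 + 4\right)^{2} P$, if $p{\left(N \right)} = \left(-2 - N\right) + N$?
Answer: $- \frac{148 i}{25} \approx - 5.92 i$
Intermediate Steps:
$P = - \frac{37}{25}$ ($P = \left(-37\right) \frac{1}{25} = - \frac{37}{25} \approx -1.48$)
$p{\left(N \right)} = -2$
$h{\left(G \right)} = \sqrt{-2 + G}$ ($h{\left(G \right)} = \sqrt{G - 2} = \sqrt{-2 + G}$)
$h{\left(1 \right)} \left(-2 + 4\right)^{2} P = \sqrt{-2 + 1} \left(-2 + 4\right)^{2} \left(- \frac{37}{25}\right) = \sqrt{-1} \cdot 2^{2} \left(- \frac{37}{25}\right) = i 4 \left(- \frac{37}{25}\right) = 4 i \left(- \frac{37}{25}\right) = - \frac{148 i}{25}$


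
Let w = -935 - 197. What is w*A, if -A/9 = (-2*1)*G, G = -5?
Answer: 101880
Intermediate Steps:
A = -90 (A = -9*(-2*1)*(-5) = -(-18)*(-5) = -9*10 = -90)
w = -1132
w*A = -1132*(-90) = 101880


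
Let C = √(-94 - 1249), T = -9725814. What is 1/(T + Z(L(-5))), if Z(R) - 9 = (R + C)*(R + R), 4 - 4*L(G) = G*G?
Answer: -69160888/672641498873801 + 224*I*√1343/2017924496621403 ≈ -1.0282e-7 + 4.068e-12*I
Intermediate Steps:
L(G) = 1 - G²/4 (L(G) = 1 - G*G/4 = 1 - G²/4)
C = I*√1343 (C = √(-1343) = I*√1343 ≈ 36.647*I)
Z(R) = 9 + 2*R*(R + I*√1343) (Z(R) = 9 + (R + I*√1343)*(R + R) = 9 + (R + I*√1343)*(2*R) = 9 + 2*R*(R + I*√1343))
1/(T + Z(L(-5))) = 1/(-9725814 + (9 + 2*(1 - ¼*(-5)²)² + 2*I*(1 - ¼*(-5)²)*√1343)) = 1/(-9725814 + (9 + 2*(1 - ¼*25)² + 2*I*(1 - ¼*25)*√1343)) = 1/(-9725814 + (9 + 2*(1 - 25/4)² + 2*I*(1 - 25/4)*√1343)) = 1/(-9725814 + (9 + 2*(-21/4)² + 2*I*(-21/4)*√1343)) = 1/(-9725814 + (9 + 2*(441/16) - 21*I*√1343/2)) = 1/(-9725814 + (9 + 441/8 - 21*I*√1343/2)) = 1/(-9725814 + (513/8 - 21*I*√1343/2)) = 1/(-77805999/8 - 21*I*√1343/2)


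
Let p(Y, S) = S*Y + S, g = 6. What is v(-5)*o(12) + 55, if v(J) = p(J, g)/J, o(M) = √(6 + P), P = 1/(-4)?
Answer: 55 + 12*√23/5 ≈ 66.510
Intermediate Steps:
p(Y, S) = S + S*Y
P = -¼ ≈ -0.25000
o(M) = √23/2 (o(M) = √(6 - ¼) = √(23/4) = √23/2)
v(J) = (6 + 6*J)/J (v(J) = (6*(1 + J))/J = (6 + 6*J)/J)
v(-5)*o(12) + 55 = (6 + 6/(-5))*(√23/2) + 55 = (6 + 6*(-⅕))*(√23/2) + 55 = (6 - 6/5)*(√23/2) + 55 = 24*(√23/2)/5 + 55 = 12*√23/5 + 55 = 55 + 12*√23/5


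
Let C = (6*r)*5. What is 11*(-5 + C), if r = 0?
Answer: -55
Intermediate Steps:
C = 0 (C = (6*0)*5 = 0*5 = 0)
11*(-5 + C) = 11*(-5 + 0) = 11*(-5) = -55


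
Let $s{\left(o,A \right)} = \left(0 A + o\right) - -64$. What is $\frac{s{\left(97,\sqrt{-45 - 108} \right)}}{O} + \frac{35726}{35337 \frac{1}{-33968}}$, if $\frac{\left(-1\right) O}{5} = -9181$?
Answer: $- \frac{55707583265783}{1622144985} \approx -34342.0$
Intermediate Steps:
$s{\left(o,A \right)} = 64 + o$ ($s{\left(o,A \right)} = \left(0 + o\right) + 64 = o + 64 = 64 + o$)
$O = 45905$ ($O = \left(-5\right) \left(-9181\right) = 45905$)
$\frac{s{\left(97,\sqrt{-45 - 108} \right)}}{O} + \frac{35726}{35337 \frac{1}{-33968}} = \frac{64 + 97}{45905} + \frac{35726}{35337 \frac{1}{-33968}} = 161 \cdot \frac{1}{45905} + \frac{35726}{35337 \left(- \frac{1}{33968}\right)} = \frac{161}{45905} + \frac{35726}{- \frac{35337}{33968}} = \frac{161}{45905} + 35726 \left(- \frac{33968}{35337}\right) = \frac{161}{45905} - \frac{1213540768}{35337} = - \frac{55707583265783}{1622144985}$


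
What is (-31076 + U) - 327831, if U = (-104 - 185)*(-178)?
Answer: -307465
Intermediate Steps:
U = 51442 (U = -289*(-178) = 51442)
(-31076 + U) - 327831 = (-31076 + 51442) - 327831 = 20366 - 327831 = -307465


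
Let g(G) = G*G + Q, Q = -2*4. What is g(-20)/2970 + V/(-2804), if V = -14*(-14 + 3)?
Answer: 160447/2081970 ≈ 0.077065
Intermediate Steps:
Q = -8
g(G) = -8 + G² (g(G) = G*G - 8 = G² - 8 = -8 + G²)
V = 154 (V = -14*(-11) = 154)
g(-20)/2970 + V/(-2804) = (-8 + (-20)²)/2970 + 154/(-2804) = (-8 + 400)*(1/2970) + 154*(-1/2804) = 392*(1/2970) - 77/1402 = 196/1485 - 77/1402 = 160447/2081970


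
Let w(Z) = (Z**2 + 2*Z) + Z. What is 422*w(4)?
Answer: 11816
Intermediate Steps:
w(Z) = Z**2 + 3*Z
422*w(4) = 422*(4*(3 + 4)) = 422*(4*7) = 422*28 = 11816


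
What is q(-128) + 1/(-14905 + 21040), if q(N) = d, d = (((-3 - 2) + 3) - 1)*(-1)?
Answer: 18406/6135 ≈ 3.0002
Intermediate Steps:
d = 3 (d = ((-5 + 3) - 1)*(-1) = (-2 - 1)*(-1) = -3*(-1) = 3)
q(N) = 3
q(-128) + 1/(-14905 + 21040) = 3 + 1/(-14905 + 21040) = 3 + 1/6135 = 18406/6135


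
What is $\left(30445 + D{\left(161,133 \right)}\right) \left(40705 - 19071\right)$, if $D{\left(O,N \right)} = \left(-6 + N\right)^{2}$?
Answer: $1007581916$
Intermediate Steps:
$\left(30445 + D{\left(161,133 \right)}\right) \left(40705 - 19071\right) = \left(30445 + \left(-6 + 133\right)^{2}\right) \left(40705 - 19071\right) = \left(30445 + 127^{2}\right) 21634 = \left(30445 + 16129\right) 21634 = 46574 \cdot 21634 = 1007581916$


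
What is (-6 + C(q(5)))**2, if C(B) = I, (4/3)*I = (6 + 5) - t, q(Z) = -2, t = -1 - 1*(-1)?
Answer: 81/16 ≈ 5.0625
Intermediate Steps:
t = 0 (t = -1 + 1 = 0)
I = 33/4 (I = 3*((6 + 5) - 1*0)/4 = 3*(11 + 0)/4 = (3/4)*11 = 33/4 ≈ 8.2500)
C(B) = 33/4
(-6 + C(q(5)))**2 = (-6 + 33/4)**2 = (9/4)**2 = 81/16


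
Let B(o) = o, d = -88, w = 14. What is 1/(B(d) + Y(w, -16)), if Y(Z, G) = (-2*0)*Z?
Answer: -1/88 ≈ -0.011364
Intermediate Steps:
Y(Z, G) = 0 (Y(Z, G) = 0*Z = 0)
1/(B(d) + Y(w, -16)) = 1/(-88 + 0) = 1/(-88) = -1/88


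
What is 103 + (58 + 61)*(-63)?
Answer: -7394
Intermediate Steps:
103 + (58 + 61)*(-63) = 103 + 119*(-63) = 103 - 7497 = -7394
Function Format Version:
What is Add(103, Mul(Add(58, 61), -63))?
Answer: -7394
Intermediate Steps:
Add(103, Mul(Add(58, 61), -63)) = Add(103, Mul(119, -63)) = Add(103, -7497) = -7394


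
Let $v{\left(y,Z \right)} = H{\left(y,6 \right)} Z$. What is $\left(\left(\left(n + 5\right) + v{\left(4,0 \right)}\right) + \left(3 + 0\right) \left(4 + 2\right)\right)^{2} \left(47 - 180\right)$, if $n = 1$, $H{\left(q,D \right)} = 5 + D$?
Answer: $-76608$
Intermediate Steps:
$v{\left(y,Z \right)} = 11 Z$ ($v{\left(y,Z \right)} = \left(5 + 6\right) Z = 11 Z$)
$\left(\left(\left(n + 5\right) + v{\left(4,0 \right)}\right) + \left(3 + 0\right) \left(4 + 2\right)\right)^{2} \left(47 - 180\right) = \left(\left(\left(1 + 5\right) + 11 \cdot 0\right) + \left(3 + 0\right) \left(4 + 2\right)\right)^{2} \left(47 - 180\right) = \left(\left(6 + 0\right) + 3 \cdot 6\right)^{2} \left(-133\right) = \left(6 + 18\right)^{2} \left(-133\right) = 24^{2} \left(-133\right) = 576 \left(-133\right) = -76608$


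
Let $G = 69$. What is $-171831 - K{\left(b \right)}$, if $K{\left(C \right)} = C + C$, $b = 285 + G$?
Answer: $-172539$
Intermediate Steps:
$b = 354$ ($b = 285 + 69 = 354$)
$K{\left(C \right)} = 2 C$
$-171831 - K{\left(b \right)} = -171831 - 2 \cdot 354 = -171831 - 708 = -172539$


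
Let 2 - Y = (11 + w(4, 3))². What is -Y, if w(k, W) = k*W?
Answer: 527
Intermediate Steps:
w(k, W) = W*k
Y = -527 (Y = 2 - (11 + 3*4)² = 2 - (11 + 12)² = 2 - 1*23² = 2 - 1*529 = 2 - 529 = -527)
-Y = -1*(-527) = 527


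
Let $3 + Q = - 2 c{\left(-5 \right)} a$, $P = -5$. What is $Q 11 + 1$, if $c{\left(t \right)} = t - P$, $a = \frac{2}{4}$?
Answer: $-32$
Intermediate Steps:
$a = \frac{1}{2}$ ($a = 2 \cdot \frac{1}{4} = \frac{1}{2} \approx 0.5$)
$c{\left(t \right)} = 5 + t$ ($c{\left(t \right)} = t - -5 = t + 5 = 5 + t$)
$Q = -3$ ($Q = -3 + - 2 \left(5 - 5\right) \frac{1}{2} = -3 + \left(-2\right) 0 \cdot \frac{1}{2} = -3 + 0 \cdot \frac{1}{2} = -3 + 0 = -3$)
$Q 11 + 1 = \left(-3\right) 11 + 1 = -33 + 1 = -32$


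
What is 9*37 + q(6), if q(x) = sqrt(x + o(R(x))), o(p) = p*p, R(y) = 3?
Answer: 333 + sqrt(15) ≈ 336.87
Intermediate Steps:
o(p) = p**2
q(x) = sqrt(9 + x) (q(x) = sqrt(x + 3**2) = sqrt(x + 9) = sqrt(9 + x))
9*37 + q(6) = 9*37 + sqrt(9 + 6) = 333 + sqrt(15)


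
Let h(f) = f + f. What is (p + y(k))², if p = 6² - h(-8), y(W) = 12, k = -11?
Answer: 4096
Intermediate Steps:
h(f) = 2*f
p = 52 (p = 6² - 2*(-8) = 36 - 1*(-16) = 36 + 16 = 52)
(p + y(k))² = (52 + 12)² = 64² = 4096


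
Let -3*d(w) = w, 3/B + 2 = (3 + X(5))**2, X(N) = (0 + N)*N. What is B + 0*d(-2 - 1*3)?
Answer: 3/782 ≈ 0.0038363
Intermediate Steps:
X(N) = N**2 (X(N) = N*N = N**2)
B = 3/782 (B = 3/(-2 + (3 + 5**2)**2) = 3/(-2 + (3 + 25)**2) = 3/(-2 + 28**2) = 3/(-2 + 784) = 3/782 ≈ 0.0038363)
d(w) = -w/3
B + 0*d(-2 - 1*3) = 3/782 + 0*(-(-2 - 1*3)/3) = 3/782 + 0*(-(-2 - 3)/3) = 3/782 + 0*(-1/3*(-5)) = 3/782 + 0*(5/3) = 3/782 + 0 = 3/782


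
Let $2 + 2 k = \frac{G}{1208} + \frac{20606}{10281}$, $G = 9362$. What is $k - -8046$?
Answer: $\frac{662086295}{82248} \approx 8049.9$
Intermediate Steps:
$k = \frac{318887}{82248}$ ($k = -1 + \frac{\frac{9362}{1208} + \frac{20606}{10281}}{2} = -1 + \frac{9362 \cdot \frac{1}{1208} + 20606 \cdot \frac{1}{10281}}{2} = -1 + \frac{\frac{31}{4} + \frac{20606}{10281}}{2} = -1 + \frac{1}{2} \cdot \frac{401135}{41124} = -1 + \frac{401135}{82248} = \frac{318887}{82248} \approx 3.8771$)
$k - -8046 = \frac{318887}{82248} - -8046 = \frac{318887}{82248} + 8046 = \frac{662086295}{82248}$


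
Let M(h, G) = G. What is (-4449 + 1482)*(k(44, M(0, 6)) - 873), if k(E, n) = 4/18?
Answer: 7768595/3 ≈ 2.5895e+6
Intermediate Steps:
k(E, n) = 2/9 (k(E, n) = 4*(1/18) = 2/9)
(-4449 + 1482)*(k(44, M(0, 6)) - 873) = (-4449 + 1482)*(2/9 - 873) = -2967*(-7855/9) = 7768595/3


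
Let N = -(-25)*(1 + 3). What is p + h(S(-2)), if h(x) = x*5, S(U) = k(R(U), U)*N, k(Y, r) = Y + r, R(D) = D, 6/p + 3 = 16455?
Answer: -5483999/2742 ≈ -2000.0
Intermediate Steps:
p = 1/2742 (p = 6/(-3 + 16455) = 6/16452 = 6*(1/16452) = 1/2742 ≈ 0.00036470)
N = 100 (N = -(-25)*4 = -5*(-20) = 100)
S(U) = 200*U (S(U) = (U + U)*100 = (2*U)*100 = 200*U)
h(x) = 5*x
p + h(S(-2)) = 1/2742 + 5*(200*(-2)) = 1/2742 + 5*(-400) = 1/2742 - 2000 = -5483999/2742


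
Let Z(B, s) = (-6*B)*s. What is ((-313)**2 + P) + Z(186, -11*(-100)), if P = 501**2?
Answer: -878630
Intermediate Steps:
Z(B, s) = -6*B*s
P = 251001
((-313)**2 + P) + Z(186, -11*(-100)) = ((-313)**2 + 251001) - 6*186*(-11*(-100)) = (97969 + 251001) - 6*186*1100 = 348970 - 1227600 = -878630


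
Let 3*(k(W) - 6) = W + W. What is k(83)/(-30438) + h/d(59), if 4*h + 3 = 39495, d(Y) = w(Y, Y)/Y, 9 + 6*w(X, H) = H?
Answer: 79786563997/1141425 ≈ 69901.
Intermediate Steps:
k(W) = 6 + 2*W/3 (k(W) = 6 + (W + W)/3 = 6 + (2*W)/3 = 6 + 2*W/3)
w(X, H) = -3/2 + H/6
d(Y) = (-3/2 + Y/6)/Y
h = 9873 (h = -¾ + (¼)*39495 = -¾ + 39495/4 = 9873)
k(83)/(-30438) + h/d(59) = (6 + (⅔)*83)/(-30438) + 9873/(((⅙)*(-9 + 59)/59)) = (6 + 166/3)*(-1/30438) + 9873/(((⅙)*(1/59)*50)) = (184/3)*(-1/30438) + 9873/(25/177) = -92/45657 + 9873*(177/25) = -92/45657 + 1747521/25 = 79786563997/1141425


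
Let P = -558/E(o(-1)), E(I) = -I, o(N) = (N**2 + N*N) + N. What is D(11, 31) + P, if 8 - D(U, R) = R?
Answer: 535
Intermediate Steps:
o(N) = N + 2*N**2 (o(N) = (N**2 + N**2) + N = 2*N**2 + N = N + 2*N**2)
D(U, R) = 8 - R
P = 558 (P = -558/(1 + 2*(-1)) = -558/(1 - 2) = -558/((-(-1)*(-1))) = -558/((-1*1)) = -558/(-1) = -558*(-1) = 558)
D(11, 31) + P = (8 - 1*31) + 558 = (8 - 31) + 558 = -23 + 558 = 535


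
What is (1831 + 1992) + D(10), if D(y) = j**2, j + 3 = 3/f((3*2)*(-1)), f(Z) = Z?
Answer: 15341/4 ≈ 3835.3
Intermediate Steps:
j = -7/2 (j = -3 + 3/(((3*2)*(-1))) = -3 + 3/((6*(-1))) = -3 + 3/(-6) = -3 + 3*(-1/6) = -3 - 1/2 = -7/2 ≈ -3.5000)
D(y) = 49/4 (D(y) = (-7/2)**2 = 49/4)
(1831 + 1992) + D(10) = (1831 + 1992) + 49/4 = 3823 + 49/4 = 15341/4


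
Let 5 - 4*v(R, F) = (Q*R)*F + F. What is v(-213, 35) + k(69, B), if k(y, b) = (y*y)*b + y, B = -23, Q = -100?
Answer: -591633/2 ≈ -2.9582e+5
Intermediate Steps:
k(y, b) = y + b*y² (k(y, b) = y²*b + y = b*y² + y = y + b*y²)
v(R, F) = 5/4 - F/4 + 25*F*R (v(R, F) = 5/4 - ((-100*R)*F + F)/4 = 5/4 - (-100*F*R + F)/4 = 5/4 - (F - 100*F*R)/4 = 5/4 + (-F/4 + 25*F*R) = 5/4 - F/4 + 25*F*R)
v(-213, 35) + k(69, B) = (5/4 - ¼*35 + 25*35*(-213)) + 69*(1 - 23*69) = (5/4 - 35/4 - 186375) + 69*(1 - 1587) = -372765/2 + 69*(-1586) = -372765/2 - 109434 = -591633/2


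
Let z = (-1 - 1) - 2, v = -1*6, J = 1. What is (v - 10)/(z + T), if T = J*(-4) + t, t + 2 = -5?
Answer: 16/15 ≈ 1.0667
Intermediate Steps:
t = -7 (t = -2 - 5 = -7)
T = -11 (T = 1*(-4) - 7 = -4 - 7 = -11)
v = -6
z = -4 (z = -2 - 2 = -4)
(v - 10)/(z + T) = (-6 - 10)/(-4 - 11) = -16/(-15) = -16*(-1/15) = 16/15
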